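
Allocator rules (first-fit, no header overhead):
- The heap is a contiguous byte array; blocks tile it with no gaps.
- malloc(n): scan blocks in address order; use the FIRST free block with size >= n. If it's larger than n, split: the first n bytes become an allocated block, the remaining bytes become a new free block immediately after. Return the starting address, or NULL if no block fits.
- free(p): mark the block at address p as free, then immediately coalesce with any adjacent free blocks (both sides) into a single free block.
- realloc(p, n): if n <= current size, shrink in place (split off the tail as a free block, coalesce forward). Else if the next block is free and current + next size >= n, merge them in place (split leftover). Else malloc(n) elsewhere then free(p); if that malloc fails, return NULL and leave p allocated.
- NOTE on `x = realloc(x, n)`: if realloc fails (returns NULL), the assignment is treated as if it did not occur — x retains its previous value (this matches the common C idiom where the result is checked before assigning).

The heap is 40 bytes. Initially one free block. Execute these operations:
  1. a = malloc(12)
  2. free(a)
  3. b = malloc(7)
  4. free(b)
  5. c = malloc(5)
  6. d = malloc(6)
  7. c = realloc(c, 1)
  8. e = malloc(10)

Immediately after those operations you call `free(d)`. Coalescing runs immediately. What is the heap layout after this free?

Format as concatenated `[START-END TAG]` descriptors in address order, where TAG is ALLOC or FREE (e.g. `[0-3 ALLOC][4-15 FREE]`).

Answer: [0-0 ALLOC][1-10 FREE][11-20 ALLOC][21-39 FREE]

Derivation:
Op 1: a = malloc(12) -> a = 0; heap: [0-11 ALLOC][12-39 FREE]
Op 2: free(a) -> (freed a); heap: [0-39 FREE]
Op 3: b = malloc(7) -> b = 0; heap: [0-6 ALLOC][7-39 FREE]
Op 4: free(b) -> (freed b); heap: [0-39 FREE]
Op 5: c = malloc(5) -> c = 0; heap: [0-4 ALLOC][5-39 FREE]
Op 6: d = malloc(6) -> d = 5; heap: [0-4 ALLOC][5-10 ALLOC][11-39 FREE]
Op 7: c = realloc(c, 1) -> c = 0; heap: [0-0 ALLOC][1-4 FREE][5-10 ALLOC][11-39 FREE]
Op 8: e = malloc(10) -> e = 11; heap: [0-0 ALLOC][1-4 FREE][5-10 ALLOC][11-20 ALLOC][21-39 FREE]
free(d): d = 5 -> block [5-10 ALLOC]; mark free, coalesce with adjacent free neighbors -> [0-0 ALLOC][1-10 FREE][11-20 ALLOC][21-39 FREE]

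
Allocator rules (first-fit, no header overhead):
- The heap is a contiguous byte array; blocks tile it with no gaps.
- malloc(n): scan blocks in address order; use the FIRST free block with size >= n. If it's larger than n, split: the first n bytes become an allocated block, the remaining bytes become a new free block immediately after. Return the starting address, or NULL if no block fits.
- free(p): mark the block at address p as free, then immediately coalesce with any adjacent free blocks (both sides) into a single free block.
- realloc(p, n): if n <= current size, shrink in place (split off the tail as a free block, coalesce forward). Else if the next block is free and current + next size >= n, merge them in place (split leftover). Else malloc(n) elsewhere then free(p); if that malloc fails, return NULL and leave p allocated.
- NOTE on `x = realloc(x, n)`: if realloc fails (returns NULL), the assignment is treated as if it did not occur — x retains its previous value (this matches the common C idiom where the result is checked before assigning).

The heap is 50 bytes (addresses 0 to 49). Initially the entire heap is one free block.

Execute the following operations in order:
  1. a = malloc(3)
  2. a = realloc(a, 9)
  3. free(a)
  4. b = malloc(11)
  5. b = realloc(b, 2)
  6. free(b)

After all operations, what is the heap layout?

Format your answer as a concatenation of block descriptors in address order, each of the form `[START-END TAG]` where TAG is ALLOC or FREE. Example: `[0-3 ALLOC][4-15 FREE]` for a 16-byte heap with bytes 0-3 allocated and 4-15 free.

Op 1: a = malloc(3) -> a = 0; heap: [0-2 ALLOC][3-49 FREE]
Op 2: a = realloc(a, 9) -> a = 0; heap: [0-8 ALLOC][9-49 FREE]
Op 3: free(a) -> (freed a); heap: [0-49 FREE]
Op 4: b = malloc(11) -> b = 0; heap: [0-10 ALLOC][11-49 FREE]
Op 5: b = realloc(b, 2) -> b = 0; heap: [0-1 ALLOC][2-49 FREE]
Op 6: free(b) -> (freed b); heap: [0-49 FREE]

Answer: [0-49 FREE]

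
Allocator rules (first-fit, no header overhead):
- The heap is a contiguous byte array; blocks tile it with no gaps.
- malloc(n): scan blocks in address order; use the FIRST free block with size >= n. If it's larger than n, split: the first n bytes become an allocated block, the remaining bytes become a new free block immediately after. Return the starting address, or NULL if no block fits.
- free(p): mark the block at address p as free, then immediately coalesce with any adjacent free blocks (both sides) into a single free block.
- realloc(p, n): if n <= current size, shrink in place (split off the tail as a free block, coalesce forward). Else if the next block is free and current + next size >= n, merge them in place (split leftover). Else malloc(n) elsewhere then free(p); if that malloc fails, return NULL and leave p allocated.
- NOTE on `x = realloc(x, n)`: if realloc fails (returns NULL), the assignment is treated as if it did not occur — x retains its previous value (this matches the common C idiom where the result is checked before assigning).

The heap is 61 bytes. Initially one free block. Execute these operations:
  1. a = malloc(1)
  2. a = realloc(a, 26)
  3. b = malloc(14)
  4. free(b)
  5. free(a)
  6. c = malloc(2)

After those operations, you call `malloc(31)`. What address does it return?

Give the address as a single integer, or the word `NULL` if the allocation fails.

Op 1: a = malloc(1) -> a = 0; heap: [0-0 ALLOC][1-60 FREE]
Op 2: a = realloc(a, 26) -> a = 0; heap: [0-25 ALLOC][26-60 FREE]
Op 3: b = malloc(14) -> b = 26; heap: [0-25 ALLOC][26-39 ALLOC][40-60 FREE]
Op 4: free(b) -> (freed b); heap: [0-25 ALLOC][26-60 FREE]
Op 5: free(a) -> (freed a); heap: [0-60 FREE]
Op 6: c = malloc(2) -> c = 0; heap: [0-1 ALLOC][2-60 FREE]
malloc(31): first-fit scan over [0-1 ALLOC][2-60 FREE] -> 2

Answer: 2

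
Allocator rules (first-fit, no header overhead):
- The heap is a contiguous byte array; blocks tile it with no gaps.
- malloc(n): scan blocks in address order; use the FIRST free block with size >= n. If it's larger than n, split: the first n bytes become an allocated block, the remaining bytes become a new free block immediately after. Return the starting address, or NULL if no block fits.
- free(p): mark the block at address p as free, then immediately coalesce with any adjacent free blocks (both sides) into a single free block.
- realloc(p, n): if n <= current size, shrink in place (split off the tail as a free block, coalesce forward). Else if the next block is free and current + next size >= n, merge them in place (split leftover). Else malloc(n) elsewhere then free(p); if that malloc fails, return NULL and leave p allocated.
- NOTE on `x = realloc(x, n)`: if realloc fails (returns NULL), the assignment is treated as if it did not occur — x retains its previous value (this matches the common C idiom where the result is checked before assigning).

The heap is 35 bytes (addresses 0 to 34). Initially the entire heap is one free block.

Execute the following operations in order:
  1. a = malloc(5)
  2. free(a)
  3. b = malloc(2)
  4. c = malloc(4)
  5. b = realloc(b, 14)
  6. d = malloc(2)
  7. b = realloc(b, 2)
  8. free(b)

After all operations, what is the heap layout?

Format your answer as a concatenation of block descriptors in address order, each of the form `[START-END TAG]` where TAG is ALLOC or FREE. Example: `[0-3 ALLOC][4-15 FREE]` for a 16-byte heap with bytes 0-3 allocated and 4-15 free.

Op 1: a = malloc(5) -> a = 0; heap: [0-4 ALLOC][5-34 FREE]
Op 2: free(a) -> (freed a); heap: [0-34 FREE]
Op 3: b = malloc(2) -> b = 0; heap: [0-1 ALLOC][2-34 FREE]
Op 4: c = malloc(4) -> c = 2; heap: [0-1 ALLOC][2-5 ALLOC][6-34 FREE]
Op 5: b = realloc(b, 14) -> b = 6; heap: [0-1 FREE][2-5 ALLOC][6-19 ALLOC][20-34 FREE]
Op 6: d = malloc(2) -> d = 0; heap: [0-1 ALLOC][2-5 ALLOC][6-19 ALLOC][20-34 FREE]
Op 7: b = realloc(b, 2) -> b = 6; heap: [0-1 ALLOC][2-5 ALLOC][6-7 ALLOC][8-34 FREE]
Op 8: free(b) -> (freed b); heap: [0-1 ALLOC][2-5 ALLOC][6-34 FREE]

Answer: [0-1 ALLOC][2-5 ALLOC][6-34 FREE]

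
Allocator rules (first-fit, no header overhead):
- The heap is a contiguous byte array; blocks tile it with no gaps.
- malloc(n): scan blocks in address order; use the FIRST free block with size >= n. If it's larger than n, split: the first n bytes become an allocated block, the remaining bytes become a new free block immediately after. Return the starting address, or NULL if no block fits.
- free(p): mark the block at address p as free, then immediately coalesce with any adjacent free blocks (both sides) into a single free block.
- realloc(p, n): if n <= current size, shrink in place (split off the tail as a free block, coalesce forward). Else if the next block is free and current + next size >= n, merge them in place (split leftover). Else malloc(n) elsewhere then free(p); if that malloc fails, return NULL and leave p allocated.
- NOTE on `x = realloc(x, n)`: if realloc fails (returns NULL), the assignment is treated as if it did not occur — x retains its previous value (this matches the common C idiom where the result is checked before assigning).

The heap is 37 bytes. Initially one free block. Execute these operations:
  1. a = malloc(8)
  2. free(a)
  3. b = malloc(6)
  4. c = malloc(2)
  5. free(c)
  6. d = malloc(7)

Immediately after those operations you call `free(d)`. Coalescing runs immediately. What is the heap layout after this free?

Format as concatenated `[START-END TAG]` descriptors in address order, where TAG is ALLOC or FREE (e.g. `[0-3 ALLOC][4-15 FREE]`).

Answer: [0-5 ALLOC][6-36 FREE]

Derivation:
Op 1: a = malloc(8) -> a = 0; heap: [0-7 ALLOC][8-36 FREE]
Op 2: free(a) -> (freed a); heap: [0-36 FREE]
Op 3: b = malloc(6) -> b = 0; heap: [0-5 ALLOC][6-36 FREE]
Op 4: c = malloc(2) -> c = 6; heap: [0-5 ALLOC][6-7 ALLOC][8-36 FREE]
Op 5: free(c) -> (freed c); heap: [0-5 ALLOC][6-36 FREE]
Op 6: d = malloc(7) -> d = 6; heap: [0-5 ALLOC][6-12 ALLOC][13-36 FREE]
free(d): d = 6 -> block [6-12 ALLOC]; mark free, coalesce with adjacent free neighbors -> [0-5 ALLOC][6-36 FREE]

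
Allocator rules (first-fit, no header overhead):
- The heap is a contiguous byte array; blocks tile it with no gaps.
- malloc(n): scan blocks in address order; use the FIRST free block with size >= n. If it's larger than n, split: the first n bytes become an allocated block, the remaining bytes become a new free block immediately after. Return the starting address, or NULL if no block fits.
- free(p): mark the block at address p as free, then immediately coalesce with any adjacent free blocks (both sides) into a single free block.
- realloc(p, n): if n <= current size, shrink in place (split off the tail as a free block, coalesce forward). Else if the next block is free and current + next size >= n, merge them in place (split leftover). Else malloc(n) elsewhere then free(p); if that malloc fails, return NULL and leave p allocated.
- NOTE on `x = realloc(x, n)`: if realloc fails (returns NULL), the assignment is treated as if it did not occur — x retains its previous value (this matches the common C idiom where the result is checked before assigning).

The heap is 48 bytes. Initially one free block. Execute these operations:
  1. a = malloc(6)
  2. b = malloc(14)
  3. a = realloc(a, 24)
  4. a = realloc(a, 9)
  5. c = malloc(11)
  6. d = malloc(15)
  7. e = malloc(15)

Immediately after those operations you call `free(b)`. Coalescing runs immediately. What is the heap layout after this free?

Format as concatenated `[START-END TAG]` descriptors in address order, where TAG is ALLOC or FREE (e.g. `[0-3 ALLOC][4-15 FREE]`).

Answer: [0-19 FREE][20-28 ALLOC][29-39 ALLOC][40-47 FREE]

Derivation:
Op 1: a = malloc(6) -> a = 0; heap: [0-5 ALLOC][6-47 FREE]
Op 2: b = malloc(14) -> b = 6; heap: [0-5 ALLOC][6-19 ALLOC][20-47 FREE]
Op 3: a = realloc(a, 24) -> a = 20; heap: [0-5 FREE][6-19 ALLOC][20-43 ALLOC][44-47 FREE]
Op 4: a = realloc(a, 9) -> a = 20; heap: [0-5 FREE][6-19 ALLOC][20-28 ALLOC][29-47 FREE]
Op 5: c = malloc(11) -> c = 29; heap: [0-5 FREE][6-19 ALLOC][20-28 ALLOC][29-39 ALLOC][40-47 FREE]
Op 6: d = malloc(15) -> d = NULL; heap: [0-5 FREE][6-19 ALLOC][20-28 ALLOC][29-39 ALLOC][40-47 FREE]
Op 7: e = malloc(15) -> e = NULL; heap: [0-5 FREE][6-19 ALLOC][20-28 ALLOC][29-39 ALLOC][40-47 FREE]
free(b): b = 6 -> block [6-19 ALLOC]; mark free, coalesce with adjacent free neighbors -> [0-19 FREE][20-28 ALLOC][29-39 ALLOC][40-47 FREE]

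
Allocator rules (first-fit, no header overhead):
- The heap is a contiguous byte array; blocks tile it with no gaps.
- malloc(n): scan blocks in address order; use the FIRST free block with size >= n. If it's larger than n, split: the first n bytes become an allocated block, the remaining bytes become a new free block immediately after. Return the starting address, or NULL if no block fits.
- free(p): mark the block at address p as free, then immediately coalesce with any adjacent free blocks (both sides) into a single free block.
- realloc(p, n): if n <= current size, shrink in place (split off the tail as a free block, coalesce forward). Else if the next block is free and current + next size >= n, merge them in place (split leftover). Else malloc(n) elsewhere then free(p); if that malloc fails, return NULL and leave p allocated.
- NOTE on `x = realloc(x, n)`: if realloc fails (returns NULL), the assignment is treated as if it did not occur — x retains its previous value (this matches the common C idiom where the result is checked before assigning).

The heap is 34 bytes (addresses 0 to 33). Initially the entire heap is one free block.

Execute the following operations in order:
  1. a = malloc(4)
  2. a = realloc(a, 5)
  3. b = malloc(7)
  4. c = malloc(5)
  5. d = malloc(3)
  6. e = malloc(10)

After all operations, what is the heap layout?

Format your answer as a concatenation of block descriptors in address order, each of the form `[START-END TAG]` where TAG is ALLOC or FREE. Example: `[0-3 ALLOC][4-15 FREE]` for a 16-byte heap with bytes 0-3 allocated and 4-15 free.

Answer: [0-4 ALLOC][5-11 ALLOC][12-16 ALLOC][17-19 ALLOC][20-29 ALLOC][30-33 FREE]

Derivation:
Op 1: a = malloc(4) -> a = 0; heap: [0-3 ALLOC][4-33 FREE]
Op 2: a = realloc(a, 5) -> a = 0; heap: [0-4 ALLOC][5-33 FREE]
Op 3: b = malloc(7) -> b = 5; heap: [0-4 ALLOC][5-11 ALLOC][12-33 FREE]
Op 4: c = malloc(5) -> c = 12; heap: [0-4 ALLOC][5-11 ALLOC][12-16 ALLOC][17-33 FREE]
Op 5: d = malloc(3) -> d = 17; heap: [0-4 ALLOC][5-11 ALLOC][12-16 ALLOC][17-19 ALLOC][20-33 FREE]
Op 6: e = malloc(10) -> e = 20; heap: [0-4 ALLOC][5-11 ALLOC][12-16 ALLOC][17-19 ALLOC][20-29 ALLOC][30-33 FREE]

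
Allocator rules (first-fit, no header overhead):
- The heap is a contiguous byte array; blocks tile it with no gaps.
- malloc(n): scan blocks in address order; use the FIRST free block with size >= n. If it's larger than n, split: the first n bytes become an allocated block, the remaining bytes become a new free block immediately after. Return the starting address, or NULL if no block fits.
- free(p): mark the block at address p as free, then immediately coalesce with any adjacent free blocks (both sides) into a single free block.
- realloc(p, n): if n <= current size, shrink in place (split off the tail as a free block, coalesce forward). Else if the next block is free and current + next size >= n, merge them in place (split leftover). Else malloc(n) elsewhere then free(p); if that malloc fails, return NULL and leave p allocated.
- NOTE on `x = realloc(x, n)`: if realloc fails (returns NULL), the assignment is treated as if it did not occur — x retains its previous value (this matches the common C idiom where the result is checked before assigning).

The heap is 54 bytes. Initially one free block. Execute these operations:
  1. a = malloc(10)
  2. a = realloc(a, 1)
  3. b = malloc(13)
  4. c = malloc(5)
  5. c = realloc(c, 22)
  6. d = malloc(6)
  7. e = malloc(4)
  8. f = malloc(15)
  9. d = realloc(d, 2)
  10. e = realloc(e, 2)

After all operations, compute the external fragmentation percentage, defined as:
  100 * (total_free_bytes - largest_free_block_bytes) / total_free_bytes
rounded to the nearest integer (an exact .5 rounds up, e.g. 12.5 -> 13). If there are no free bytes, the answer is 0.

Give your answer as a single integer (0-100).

Answer: 29

Derivation:
Op 1: a = malloc(10) -> a = 0; heap: [0-9 ALLOC][10-53 FREE]
Op 2: a = realloc(a, 1) -> a = 0; heap: [0-0 ALLOC][1-53 FREE]
Op 3: b = malloc(13) -> b = 1; heap: [0-0 ALLOC][1-13 ALLOC][14-53 FREE]
Op 4: c = malloc(5) -> c = 14; heap: [0-0 ALLOC][1-13 ALLOC][14-18 ALLOC][19-53 FREE]
Op 5: c = realloc(c, 22) -> c = 14; heap: [0-0 ALLOC][1-13 ALLOC][14-35 ALLOC][36-53 FREE]
Op 6: d = malloc(6) -> d = 36; heap: [0-0 ALLOC][1-13 ALLOC][14-35 ALLOC][36-41 ALLOC][42-53 FREE]
Op 7: e = malloc(4) -> e = 42; heap: [0-0 ALLOC][1-13 ALLOC][14-35 ALLOC][36-41 ALLOC][42-45 ALLOC][46-53 FREE]
Op 8: f = malloc(15) -> f = NULL; heap: [0-0 ALLOC][1-13 ALLOC][14-35 ALLOC][36-41 ALLOC][42-45 ALLOC][46-53 FREE]
Op 9: d = realloc(d, 2) -> d = 36; heap: [0-0 ALLOC][1-13 ALLOC][14-35 ALLOC][36-37 ALLOC][38-41 FREE][42-45 ALLOC][46-53 FREE]
Op 10: e = realloc(e, 2) -> e = 42; heap: [0-0 ALLOC][1-13 ALLOC][14-35 ALLOC][36-37 ALLOC][38-41 FREE][42-43 ALLOC][44-53 FREE]
Free blocks: [4 10] total_free=14 largest=10 -> 100*(14-10)/14 = 400/14 ≈ 28.571 -> rounds to 29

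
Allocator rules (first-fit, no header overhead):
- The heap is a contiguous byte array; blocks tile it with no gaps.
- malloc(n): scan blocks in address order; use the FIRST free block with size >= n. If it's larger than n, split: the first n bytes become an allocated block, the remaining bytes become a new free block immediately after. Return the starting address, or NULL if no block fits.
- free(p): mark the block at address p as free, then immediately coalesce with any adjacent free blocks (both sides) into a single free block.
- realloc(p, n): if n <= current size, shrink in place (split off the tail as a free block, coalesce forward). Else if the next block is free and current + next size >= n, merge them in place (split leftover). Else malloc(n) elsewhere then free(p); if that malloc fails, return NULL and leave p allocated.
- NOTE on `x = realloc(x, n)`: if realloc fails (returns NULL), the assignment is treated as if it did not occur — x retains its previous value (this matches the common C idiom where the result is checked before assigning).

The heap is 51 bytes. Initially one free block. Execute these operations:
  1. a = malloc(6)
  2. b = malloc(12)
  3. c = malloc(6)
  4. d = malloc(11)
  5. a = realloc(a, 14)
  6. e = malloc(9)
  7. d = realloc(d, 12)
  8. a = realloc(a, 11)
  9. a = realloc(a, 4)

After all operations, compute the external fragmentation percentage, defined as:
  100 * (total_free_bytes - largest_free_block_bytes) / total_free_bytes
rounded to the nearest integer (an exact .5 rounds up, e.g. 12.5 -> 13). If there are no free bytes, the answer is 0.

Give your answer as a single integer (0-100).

Op 1: a = malloc(6) -> a = 0; heap: [0-5 ALLOC][6-50 FREE]
Op 2: b = malloc(12) -> b = 6; heap: [0-5 ALLOC][6-17 ALLOC][18-50 FREE]
Op 3: c = malloc(6) -> c = 18; heap: [0-5 ALLOC][6-17 ALLOC][18-23 ALLOC][24-50 FREE]
Op 4: d = malloc(11) -> d = 24; heap: [0-5 ALLOC][6-17 ALLOC][18-23 ALLOC][24-34 ALLOC][35-50 FREE]
Op 5: a = realloc(a, 14) -> a = 35; heap: [0-5 FREE][6-17 ALLOC][18-23 ALLOC][24-34 ALLOC][35-48 ALLOC][49-50 FREE]
Op 6: e = malloc(9) -> e = NULL; heap: [0-5 FREE][6-17 ALLOC][18-23 ALLOC][24-34 ALLOC][35-48 ALLOC][49-50 FREE]
Op 7: d = realloc(d, 12) -> NULL (d unchanged); heap: [0-5 FREE][6-17 ALLOC][18-23 ALLOC][24-34 ALLOC][35-48 ALLOC][49-50 FREE]
Op 8: a = realloc(a, 11) -> a = 35; heap: [0-5 FREE][6-17 ALLOC][18-23 ALLOC][24-34 ALLOC][35-45 ALLOC][46-50 FREE]
Op 9: a = realloc(a, 4) -> a = 35; heap: [0-5 FREE][6-17 ALLOC][18-23 ALLOC][24-34 ALLOC][35-38 ALLOC][39-50 FREE]
Free blocks: [6 12] total_free=18 largest=12 -> 100*(18-12)/18 = 600/18 ≈ 33.333 -> rounds to 33

Answer: 33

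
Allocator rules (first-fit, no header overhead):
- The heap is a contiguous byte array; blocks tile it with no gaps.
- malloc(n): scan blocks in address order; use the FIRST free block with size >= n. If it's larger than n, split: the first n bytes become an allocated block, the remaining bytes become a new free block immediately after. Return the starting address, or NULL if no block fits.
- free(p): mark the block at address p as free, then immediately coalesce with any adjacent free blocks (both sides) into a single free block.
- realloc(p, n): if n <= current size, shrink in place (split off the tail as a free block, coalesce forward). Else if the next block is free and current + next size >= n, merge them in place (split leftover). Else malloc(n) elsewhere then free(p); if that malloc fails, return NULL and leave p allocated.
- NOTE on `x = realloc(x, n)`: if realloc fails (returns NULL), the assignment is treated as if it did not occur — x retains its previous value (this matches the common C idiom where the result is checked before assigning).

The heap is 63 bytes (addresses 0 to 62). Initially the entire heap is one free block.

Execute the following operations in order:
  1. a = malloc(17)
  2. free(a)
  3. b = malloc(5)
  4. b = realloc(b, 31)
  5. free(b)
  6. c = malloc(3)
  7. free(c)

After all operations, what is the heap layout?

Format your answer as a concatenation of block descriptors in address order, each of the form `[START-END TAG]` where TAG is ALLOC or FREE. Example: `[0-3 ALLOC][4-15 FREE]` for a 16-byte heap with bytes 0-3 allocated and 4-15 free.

Op 1: a = malloc(17) -> a = 0; heap: [0-16 ALLOC][17-62 FREE]
Op 2: free(a) -> (freed a); heap: [0-62 FREE]
Op 3: b = malloc(5) -> b = 0; heap: [0-4 ALLOC][5-62 FREE]
Op 4: b = realloc(b, 31) -> b = 0; heap: [0-30 ALLOC][31-62 FREE]
Op 5: free(b) -> (freed b); heap: [0-62 FREE]
Op 6: c = malloc(3) -> c = 0; heap: [0-2 ALLOC][3-62 FREE]
Op 7: free(c) -> (freed c); heap: [0-62 FREE]

Answer: [0-62 FREE]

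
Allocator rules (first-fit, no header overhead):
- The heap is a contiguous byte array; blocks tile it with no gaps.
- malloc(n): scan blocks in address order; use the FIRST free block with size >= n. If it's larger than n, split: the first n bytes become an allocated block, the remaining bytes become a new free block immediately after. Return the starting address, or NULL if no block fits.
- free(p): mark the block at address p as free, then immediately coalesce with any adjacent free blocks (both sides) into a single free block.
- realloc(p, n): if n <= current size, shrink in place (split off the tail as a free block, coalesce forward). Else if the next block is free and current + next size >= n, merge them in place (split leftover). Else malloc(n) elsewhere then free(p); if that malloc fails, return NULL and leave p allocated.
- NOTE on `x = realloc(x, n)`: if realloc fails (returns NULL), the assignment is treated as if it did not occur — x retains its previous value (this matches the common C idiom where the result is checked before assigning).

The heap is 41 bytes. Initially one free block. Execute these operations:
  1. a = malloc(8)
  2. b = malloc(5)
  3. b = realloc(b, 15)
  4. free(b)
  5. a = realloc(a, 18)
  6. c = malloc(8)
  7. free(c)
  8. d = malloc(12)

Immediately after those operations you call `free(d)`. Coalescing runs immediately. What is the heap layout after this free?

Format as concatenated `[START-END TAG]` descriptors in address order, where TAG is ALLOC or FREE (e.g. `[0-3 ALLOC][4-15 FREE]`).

Op 1: a = malloc(8) -> a = 0; heap: [0-7 ALLOC][8-40 FREE]
Op 2: b = malloc(5) -> b = 8; heap: [0-7 ALLOC][8-12 ALLOC][13-40 FREE]
Op 3: b = realloc(b, 15) -> b = 8; heap: [0-7 ALLOC][8-22 ALLOC][23-40 FREE]
Op 4: free(b) -> (freed b); heap: [0-7 ALLOC][8-40 FREE]
Op 5: a = realloc(a, 18) -> a = 0; heap: [0-17 ALLOC][18-40 FREE]
Op 6: c = malloc(8) -> c = 18; heap: [0-17 ALLOC][18-25 ALLOC][26-40 FREE]
Op 7: free(c) -> (freed c); heap: [0-17 ALLOC][18-40 FREE]
Op 8: d = malloc(12) -> d = 18; heap: [0-17 ALLOC][18-29 ALLOC][30-40 FREE]
free(d): d = 18 -> block [18-29 ALLOC]; mark free, coalesce with adjacent free neighbors -> [0-17 ALLOC][18-40 FREE]

Answer: [0-17 ALLOC][18-40 FREE]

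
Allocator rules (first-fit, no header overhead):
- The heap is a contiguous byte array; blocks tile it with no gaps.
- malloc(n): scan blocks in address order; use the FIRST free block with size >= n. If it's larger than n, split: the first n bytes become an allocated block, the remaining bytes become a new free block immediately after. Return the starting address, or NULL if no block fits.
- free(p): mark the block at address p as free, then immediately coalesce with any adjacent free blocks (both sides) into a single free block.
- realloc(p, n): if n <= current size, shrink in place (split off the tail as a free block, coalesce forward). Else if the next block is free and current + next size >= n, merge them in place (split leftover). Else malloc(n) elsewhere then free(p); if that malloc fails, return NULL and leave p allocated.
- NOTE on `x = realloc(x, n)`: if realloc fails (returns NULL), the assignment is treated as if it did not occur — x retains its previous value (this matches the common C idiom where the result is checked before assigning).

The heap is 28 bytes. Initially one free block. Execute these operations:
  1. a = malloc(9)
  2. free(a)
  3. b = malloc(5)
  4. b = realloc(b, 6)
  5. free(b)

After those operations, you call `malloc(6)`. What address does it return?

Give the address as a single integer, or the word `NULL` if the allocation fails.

Answer: 0

Derivation:
Op 1: a = malloc(9) -> a = 0; heap: [0-8 ALLOC][9-27 FREE]
Op 2: free(a) -> (freed a); heap: [0-27 FREE]
Op 3: b = malloc(5) -> b = 0; heap: [0-4 ALLOC][5-27 FREE]
Op 4: b = realloc(b, 6) -> b = 0; heap: [0-5 ALLOC][6-27 FREE]
Op 5: free(b) -> (freed b); heap: [0-27 FREE]
malloc(6): first-fit scan over [0-27 FREE] -> 0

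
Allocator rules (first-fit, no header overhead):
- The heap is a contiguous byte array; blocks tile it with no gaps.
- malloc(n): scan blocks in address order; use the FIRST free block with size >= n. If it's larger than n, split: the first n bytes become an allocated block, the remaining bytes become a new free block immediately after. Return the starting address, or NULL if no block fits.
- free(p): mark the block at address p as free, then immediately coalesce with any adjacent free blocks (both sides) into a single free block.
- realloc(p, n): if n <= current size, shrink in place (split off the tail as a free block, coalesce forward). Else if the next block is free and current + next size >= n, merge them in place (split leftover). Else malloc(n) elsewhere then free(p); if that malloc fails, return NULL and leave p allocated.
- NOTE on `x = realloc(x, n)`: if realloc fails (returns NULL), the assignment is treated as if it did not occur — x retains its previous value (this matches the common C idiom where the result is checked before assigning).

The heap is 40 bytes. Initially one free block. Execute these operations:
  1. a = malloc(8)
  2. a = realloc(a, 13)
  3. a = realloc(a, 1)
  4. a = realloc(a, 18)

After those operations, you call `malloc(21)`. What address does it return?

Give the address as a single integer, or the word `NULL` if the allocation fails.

Op 1: a = malloc(8) -> a = 0; heap: [0-7 ALLOC][8-39 FREE]
Op 2: a = realloc(a, 13) -> a = 0; heap: [0-12 ALLOC][13-39 FREE]
Op 3: a = realloc(a, 1) -> a = 0; heap: [0-0 ALLOC][1-39 FREE]
Op 4: a = realloc(a, 18) -> a = 0; heap: [0-17 ALLOC][18-39 FREE]
malloc(21): first-fit scan over [0-17 ALLOC][18-39 FREE] -> 18

Answer: 18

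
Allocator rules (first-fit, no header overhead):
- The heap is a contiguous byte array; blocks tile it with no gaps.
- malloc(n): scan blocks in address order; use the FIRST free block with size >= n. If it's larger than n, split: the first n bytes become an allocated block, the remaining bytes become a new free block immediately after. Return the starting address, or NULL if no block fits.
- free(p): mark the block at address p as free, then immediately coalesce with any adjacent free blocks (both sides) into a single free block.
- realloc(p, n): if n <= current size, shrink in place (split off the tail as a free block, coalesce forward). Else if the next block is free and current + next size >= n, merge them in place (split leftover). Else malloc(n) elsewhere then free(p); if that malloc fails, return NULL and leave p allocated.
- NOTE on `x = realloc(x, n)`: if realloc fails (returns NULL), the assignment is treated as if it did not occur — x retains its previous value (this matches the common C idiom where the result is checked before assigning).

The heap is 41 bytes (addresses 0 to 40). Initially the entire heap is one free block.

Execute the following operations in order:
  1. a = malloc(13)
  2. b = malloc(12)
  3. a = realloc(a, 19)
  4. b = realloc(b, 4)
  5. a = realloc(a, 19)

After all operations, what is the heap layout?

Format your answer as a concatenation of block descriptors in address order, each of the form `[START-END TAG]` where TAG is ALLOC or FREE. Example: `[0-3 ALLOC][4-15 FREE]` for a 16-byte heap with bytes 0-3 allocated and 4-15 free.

Op 1: a = malloc(13) -> a = 0; heap: [0-12 ALLOC][13-40 FREE]
Op 2: b = malloc(12) -> b = 13; heap: [0-12 ALLOC][13-24 ALLOC][25-40 FREE]
Op 3: a = realloc(a, 19) -> NULL (a unchanged); heap: [0-12 ALLOC][13-24 ALLOC][25-40 FREE]
Op 4: b = realloc(b, 4) -> b = 13; heap: [0-12 ALLOC][13-16 ALLOC][17-40 FREE]
Op 5: a = realloc(a, 19) -> a = 17; heap: [0-12 FREE][13-16 ALLOC][17-35 ALLOC][36-40 FREE]

Answer: [0-12 FREE][13-16 ALLOC][17-35 ALLOC][36-40 FREE]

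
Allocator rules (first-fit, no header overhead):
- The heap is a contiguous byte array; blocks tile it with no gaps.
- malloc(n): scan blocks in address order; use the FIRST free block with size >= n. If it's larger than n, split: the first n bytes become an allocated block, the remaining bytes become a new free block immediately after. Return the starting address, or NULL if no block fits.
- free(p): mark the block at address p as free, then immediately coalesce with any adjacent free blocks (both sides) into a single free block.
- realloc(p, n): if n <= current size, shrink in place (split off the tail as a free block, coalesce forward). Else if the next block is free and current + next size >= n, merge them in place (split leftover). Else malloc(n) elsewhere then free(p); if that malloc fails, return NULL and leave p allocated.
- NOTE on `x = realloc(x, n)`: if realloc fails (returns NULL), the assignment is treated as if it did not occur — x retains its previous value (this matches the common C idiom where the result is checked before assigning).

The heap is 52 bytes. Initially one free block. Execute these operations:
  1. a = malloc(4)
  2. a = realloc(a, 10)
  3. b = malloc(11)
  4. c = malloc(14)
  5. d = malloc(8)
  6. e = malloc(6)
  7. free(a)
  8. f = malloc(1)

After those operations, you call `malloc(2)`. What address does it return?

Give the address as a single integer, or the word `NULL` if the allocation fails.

Op 1: a = malloc(4) -> a = 0; heap: [0-3 ALLOC][4-51 FREE]
Op 2: a = realloc(a, 10) -> a = 0; heap: [0-9 ALLOC][10-51 FREE]
Op 3: b = malloc(11) -> b = 10; heap: [0-9 ALLOC][10-20 ALLOC][21-51 FREE]
Op 4: c = malloc(14) -> c = 21; heap: [0-9 ALLOC][10-20 ALLOC][21-34 ALLOC][35-51 FREE]
Op 5: d = malloc(8) -> d = 35; heap: [0-9 ALLOC][10-20 ALLOC][21-34 ALLOC][35-42 ALLOC][43-51 FREE]
Op 6: e = malloc(6) -> e = 43; heap: [0-9 ALLOC][10-20 ALLOC][21-34 ALLOC][35-42 ALLOC][43-48 ALLOC][49-51 FREE]
Op 7: free(a) -> (freed a); heap: [0-9 FREE][10-20 ALLOC][21-34 ALLOC][35-42 ALLOC][43-48 ALLOC][49-51 FREE]
Op 8: f = malloc(1) -> f = 0; heap: [0-0 ALLOC][1-9 FREE][10-20 ALLOC][21-34 ALLOC][35-42 ALLOC][43-48 ALLOC][49-51 FREE]
malloc(2): first-fit scan over [0-0 ALLOC][1-9 FREE][10-20 ALLOC][21-34 ALLOC][35-42 ALLOC][43-48 ALLOC][49-51 FREE] -> 1

Answer: 1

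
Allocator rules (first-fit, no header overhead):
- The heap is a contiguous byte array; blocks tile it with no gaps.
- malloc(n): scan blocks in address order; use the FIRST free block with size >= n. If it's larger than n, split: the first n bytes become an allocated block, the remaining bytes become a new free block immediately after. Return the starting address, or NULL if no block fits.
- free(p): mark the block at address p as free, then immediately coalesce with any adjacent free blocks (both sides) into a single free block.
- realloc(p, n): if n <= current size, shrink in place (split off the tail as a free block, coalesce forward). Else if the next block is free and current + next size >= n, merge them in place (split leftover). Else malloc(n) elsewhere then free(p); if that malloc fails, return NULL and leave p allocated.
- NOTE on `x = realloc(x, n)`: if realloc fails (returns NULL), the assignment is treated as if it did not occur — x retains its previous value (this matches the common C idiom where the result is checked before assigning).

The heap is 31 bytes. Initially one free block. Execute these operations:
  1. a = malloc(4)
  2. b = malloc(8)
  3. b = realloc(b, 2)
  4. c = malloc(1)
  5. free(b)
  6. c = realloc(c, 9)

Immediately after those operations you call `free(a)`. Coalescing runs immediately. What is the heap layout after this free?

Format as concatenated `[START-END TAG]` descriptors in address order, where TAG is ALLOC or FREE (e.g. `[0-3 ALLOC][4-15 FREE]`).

Answer: [0-5 FREE][6-14 ALLOC][15-30 FREE]

Derivation:
Op 1: a = malloc(4) -> a = 0; heap: [0-3 ALLOC][4-30 FREE]
Op 2: b = malloc(8) -> b = 4; heap: [0-3 ALLOC][4-11 ALLOC][12-30 FREE]
Op 3: b = realloc(b, 2) -> b = 4; heap: [0-3 ALLOC][4-5 ALLOC][6-30 FREE]
Op 4: c = malloc(1) -> c = 6; heap: [0-3 ALLOC][4-5 ALLOC][6-6 ALLOC][7-30 FREE]
Op 5: free(b) -> (freed b); heap: [0-3 ALLOC][4-5 FREE][6-6 ALLOC][7-30 FREE]
Op 6: c = realloc(c, 9) -> c = 6; heap: [0-3 ALLOC][4-5 FREE][6-14 ALLOC][15-30 FREE]
free(a): a = 0 -> block [0-3 ALLOC]; mark free, coalesce with adjacent free neighbors -> [0-5 FREE][6-14 ALLOC][15-30 FREE]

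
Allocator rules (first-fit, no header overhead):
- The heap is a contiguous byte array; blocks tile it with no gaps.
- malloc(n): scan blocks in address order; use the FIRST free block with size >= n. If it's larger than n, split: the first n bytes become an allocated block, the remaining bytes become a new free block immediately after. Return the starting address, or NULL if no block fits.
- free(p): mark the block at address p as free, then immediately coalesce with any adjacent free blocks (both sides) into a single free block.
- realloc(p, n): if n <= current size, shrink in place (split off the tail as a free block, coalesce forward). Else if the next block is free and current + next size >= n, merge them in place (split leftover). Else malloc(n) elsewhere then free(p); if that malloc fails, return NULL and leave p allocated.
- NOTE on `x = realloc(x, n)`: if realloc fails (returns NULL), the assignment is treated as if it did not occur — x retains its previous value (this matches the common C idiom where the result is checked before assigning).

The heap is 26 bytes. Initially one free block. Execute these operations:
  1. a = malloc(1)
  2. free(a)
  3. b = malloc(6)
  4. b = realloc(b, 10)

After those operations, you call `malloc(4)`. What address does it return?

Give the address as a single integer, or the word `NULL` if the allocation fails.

Op 1: a = malloc(1) -> a = 0; heap: [0-0 ALLOC][1-25 FREE]
Op 2: free(a) -> (freed a); heap: [0-25 FREE]
Op 3: b = malloc(6) -> b = 0; heap: [0-5 ALLOC][6-25 FREE]
Op 4: b = realloc(b, 10) -> b = 0; heap: [0-9 ALLOC][10-25 FREE]
malloc(4): first-fit scan over [0-9 ALLOC][10-25 FREE] -> 10

Answer: 10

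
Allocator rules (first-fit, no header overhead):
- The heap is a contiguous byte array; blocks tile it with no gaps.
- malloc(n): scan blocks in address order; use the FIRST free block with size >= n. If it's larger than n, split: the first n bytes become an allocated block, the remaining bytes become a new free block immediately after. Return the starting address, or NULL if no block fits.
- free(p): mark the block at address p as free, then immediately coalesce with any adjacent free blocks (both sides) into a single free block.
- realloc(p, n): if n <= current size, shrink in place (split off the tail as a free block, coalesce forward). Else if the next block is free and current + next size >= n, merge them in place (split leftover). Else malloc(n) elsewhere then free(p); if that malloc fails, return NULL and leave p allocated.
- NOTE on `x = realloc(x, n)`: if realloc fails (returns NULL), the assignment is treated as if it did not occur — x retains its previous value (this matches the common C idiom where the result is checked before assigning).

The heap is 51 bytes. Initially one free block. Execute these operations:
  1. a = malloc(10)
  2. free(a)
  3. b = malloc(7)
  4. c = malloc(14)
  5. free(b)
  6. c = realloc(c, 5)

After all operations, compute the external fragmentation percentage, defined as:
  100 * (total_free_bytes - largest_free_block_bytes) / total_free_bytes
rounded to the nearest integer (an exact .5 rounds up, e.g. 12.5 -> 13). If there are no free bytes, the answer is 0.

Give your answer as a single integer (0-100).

Op 1: a = malloc(10) -> a = 0; heap: [0-9 ALLOC][10-50 FREE]
Op 2: free(a) -> (freed a); heap: [0-50 FREE]
Op 3: b = malloc(7) -> b = 0; heap: [0-6 ALLOC][7-50 FREE]
Op 4: c = malloc(14) -> c = 7; heap: [0-6 ALLOC][7-20 ALLOC][21-50 FREE]
Op 5: free(b) -> (freed b); heap: [0-6 FREE][7-20 ALLOC][21-50 FREE]
Op 6: c = realloc(c, 5) -> c = 7; heap: [0-6 FREE][7-11 ALLOC][12-50 FREE]
Free blocks: [7 39] total_free=46 largest=39 -> 100*(46-39)/46 = 700/46 ≈ 15.217 -> rounds to 15

Answer: 15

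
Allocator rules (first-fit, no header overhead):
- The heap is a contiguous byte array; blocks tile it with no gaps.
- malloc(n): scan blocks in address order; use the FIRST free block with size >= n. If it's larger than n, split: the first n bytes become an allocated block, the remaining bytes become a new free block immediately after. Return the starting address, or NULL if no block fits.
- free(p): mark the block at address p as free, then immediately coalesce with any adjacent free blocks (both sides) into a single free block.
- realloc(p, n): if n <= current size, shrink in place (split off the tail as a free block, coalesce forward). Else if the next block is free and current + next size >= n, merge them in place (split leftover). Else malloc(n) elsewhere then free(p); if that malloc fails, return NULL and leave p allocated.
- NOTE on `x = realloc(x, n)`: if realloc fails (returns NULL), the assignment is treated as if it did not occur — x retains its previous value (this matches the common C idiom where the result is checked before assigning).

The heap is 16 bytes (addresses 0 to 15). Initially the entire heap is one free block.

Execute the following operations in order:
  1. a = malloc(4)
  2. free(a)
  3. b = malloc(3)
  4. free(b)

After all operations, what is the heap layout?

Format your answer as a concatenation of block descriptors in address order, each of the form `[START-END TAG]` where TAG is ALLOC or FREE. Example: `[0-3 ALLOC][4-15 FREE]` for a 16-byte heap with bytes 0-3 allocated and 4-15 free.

Op 1: a = malloc(4) -> a = 0; heap: [0-3 ALLOC][4-15 FREE]
Op 2: free(a) -> (freed a); heap: [0-15 FREE]
Op 3: b = malloc(3) -> b = 0; heap: [0-2 ALLOC][3-15 FREE]
Op 4: free(b) -> (freed b); heap: [0-15 FREE]

Answer: [0-15 FREE]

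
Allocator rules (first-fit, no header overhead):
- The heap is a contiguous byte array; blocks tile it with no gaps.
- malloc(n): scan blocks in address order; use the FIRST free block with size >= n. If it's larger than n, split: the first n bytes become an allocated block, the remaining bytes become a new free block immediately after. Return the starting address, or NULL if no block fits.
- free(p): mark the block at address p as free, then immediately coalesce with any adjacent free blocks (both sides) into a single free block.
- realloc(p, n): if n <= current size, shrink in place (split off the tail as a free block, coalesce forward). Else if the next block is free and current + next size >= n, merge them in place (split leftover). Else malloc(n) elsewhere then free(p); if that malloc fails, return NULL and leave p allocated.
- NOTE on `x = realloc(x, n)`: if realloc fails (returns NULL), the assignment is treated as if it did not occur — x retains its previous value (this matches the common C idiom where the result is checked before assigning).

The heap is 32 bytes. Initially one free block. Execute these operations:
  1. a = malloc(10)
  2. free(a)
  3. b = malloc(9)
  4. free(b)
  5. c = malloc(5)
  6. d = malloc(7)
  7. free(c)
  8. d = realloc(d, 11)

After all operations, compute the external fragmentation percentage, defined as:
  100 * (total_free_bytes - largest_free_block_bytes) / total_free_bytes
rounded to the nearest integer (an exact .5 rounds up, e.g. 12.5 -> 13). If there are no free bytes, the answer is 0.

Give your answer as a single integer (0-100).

Answer: 24

Derivation:
Op 1: a = malloc(10) -> a = 0; heap: [0-9 ALLOC][10-31 FREE]
Op 2: free(a) -> (freed a); heap: [0-31 FREE]
Op 3: b = malloc(9) -> b = 0; heap: [0-8 ALLOC][9-31 FREE]
Op 4: free(b) -> (freed b); heap: [0-31 FREE]
Op 5: c = malloc(5) -> c = 0; heap: [0-4 ALLOC][5-31 FREE]
Op 6: d = malloc(7) -> d = 5; heap: [0-4 ALLOC][5-11 ALLOC][12-31 FREE]
Op 7: free(c) -> (freed c); heap: [0-4 FREE][5-11 ALLOC][12-31 FREE]
Op 8: d = realloc(d, 11) -> d = 5; heap: [0-4 FREE][5-15 ALLOC][16-31 FREE]
Free blocks: [5 16] total_free=21 largest=16 -> 100*(21-16)/21 = 500/21 ≈ 23.810 -> rounds to 24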